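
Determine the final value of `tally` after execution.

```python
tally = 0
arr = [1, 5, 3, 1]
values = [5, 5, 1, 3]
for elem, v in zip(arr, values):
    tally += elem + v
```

Let's trace through this code step by step.

Initialize: tally = 0
Initialize: arr = [1, 5, 3, 1]
Initialize: values = [5, 5, 1, 3]
Entering loop: for elem, v in zip(arr, values):

After execution: tally = 24
24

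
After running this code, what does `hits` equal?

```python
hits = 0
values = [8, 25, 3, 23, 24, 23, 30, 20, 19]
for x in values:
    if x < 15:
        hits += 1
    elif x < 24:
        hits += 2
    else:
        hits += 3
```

Let's trace through this code step by step.

Initialize: hits = 0
Initialize: values = [8, 25, 3, 23, 24, 23, 30, 20, 19]
Entering loop: for x in values:

After execution: hits = 19
19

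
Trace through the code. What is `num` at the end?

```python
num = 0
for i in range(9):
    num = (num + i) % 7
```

Let's trace through this code step by step.

Initialize: num = 0
Entering loop: for i in range(9):

After execution: num = 1
1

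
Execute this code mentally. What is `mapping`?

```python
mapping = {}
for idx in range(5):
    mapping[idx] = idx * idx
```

Let's trace through this code step by step.

Initialize: mapping = {}
Entering loop: for idx in range(5):

After execution: mapping = {0: 0, 1: 1, 2: 4, 3: 9, 4: 16}
{0: 0, 1: 1, 2: 4, 3: 9, 4: 16}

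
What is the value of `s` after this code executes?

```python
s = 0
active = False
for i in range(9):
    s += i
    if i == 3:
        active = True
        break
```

Let's trace through this code step by step.

Initialize: s = 0
Initialize: active = False
Entering loop: for i in range(9):

After execution: s = 6
6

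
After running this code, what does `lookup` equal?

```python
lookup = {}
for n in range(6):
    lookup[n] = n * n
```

Let's trace through this code step by step.

Initialize: lookup = {}
Entering loop: for n in range(6):

After execution: lookup = {0: 0, 1: 1, 2: 4, 3: 9, 4: 16, 5: 25}
{0: 0, 1: 1, 2: 4, 3: 9, 4: 16, 5: 25}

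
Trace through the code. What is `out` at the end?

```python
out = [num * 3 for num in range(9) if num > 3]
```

Let's trace through this code step by step.

Initialize: out = [num * 3 for num in range(9) if num > 3]

After execution: out = [12, 15, 18, 21, 24]
[12, 15, 18, 21, 24]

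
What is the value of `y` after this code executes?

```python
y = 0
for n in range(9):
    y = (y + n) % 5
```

Let's trace through this code step by step.

Initialize: y = 0
Entering loop: for n in range(9):

After execution: y = 1
1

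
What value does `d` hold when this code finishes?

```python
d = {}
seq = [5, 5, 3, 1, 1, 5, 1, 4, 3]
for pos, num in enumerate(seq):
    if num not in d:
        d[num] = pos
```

Let's trace through this code step by step.

Initialize: d = {}
Initialize: seq = [5, 5, 3, 1, 1, 5, 1, 4, 3]
Entering loop: for pos, num in enumerate(seq):

After execution: d = {5: 0, 3: 2, 1: 3, 4: 7}
{5: 0, 3: 2, 1: 3, 4: 7}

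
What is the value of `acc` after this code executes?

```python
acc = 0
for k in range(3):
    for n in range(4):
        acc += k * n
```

Let's trace through this code step by step.

Initialize: acc = 0
Entering loop: for k in range(3):

After execution: acc = 18
18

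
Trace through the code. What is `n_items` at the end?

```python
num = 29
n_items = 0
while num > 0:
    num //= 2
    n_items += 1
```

Let's trace through this code step by step.

Initialize: num = 29
Initialize: n_items = 0
Entering loop: while num > 0:

After execution: n_items = 5
5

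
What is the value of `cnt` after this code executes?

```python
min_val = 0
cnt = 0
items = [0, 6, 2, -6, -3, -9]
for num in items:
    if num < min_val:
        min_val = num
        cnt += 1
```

Let's trace through this code step by step.

Initialize: min_val = 0
Initialize: cnt = 0
Initialize: items = [0, 6, 2, -6, -3, -9]
Entering loop: for num in items:

After execution: cnt = 2
2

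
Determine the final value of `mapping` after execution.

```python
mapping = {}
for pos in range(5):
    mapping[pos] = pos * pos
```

Let's trace through this code step by step.

Initialize: mapping = {}
Entering loop: for pos in range(5):

After execution: mapping = {0: 0, 1: 1, 2: 4, 3: 9, 4: 16}
{0: 0, 1: 1, 2: 4, 3: 9, 4: 16}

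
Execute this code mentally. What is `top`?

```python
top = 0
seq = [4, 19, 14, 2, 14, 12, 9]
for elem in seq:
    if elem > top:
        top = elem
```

Let's trace through this code step by step.

Initialize: top = 0
Initialize: seq = [4, 19, 14, 2, 14, 12, 9]
Entering loop: for elem in seq:

After execution: top = 19
19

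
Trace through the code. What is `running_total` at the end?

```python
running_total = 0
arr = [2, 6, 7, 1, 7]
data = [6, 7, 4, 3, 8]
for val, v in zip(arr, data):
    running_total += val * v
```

Let's trace through this code step by step.

Initialize: running_total = 0
Initialize: arr = [2, 6, 7, 1, 7]
Initialize: data = [6, 7, 4, 3, 8]
Entering loop: for val, v in zip(arr, data):

After execution: running_total = 141
141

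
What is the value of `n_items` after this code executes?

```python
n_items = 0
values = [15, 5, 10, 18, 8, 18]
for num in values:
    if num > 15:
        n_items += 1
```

Let's trace through this code step by step.

Initialize: n_items = 0
Initialize: values = [15, 5, 10, 18, 8, 18]
Entering loop: for num in values:

After execution: n_items = 2
2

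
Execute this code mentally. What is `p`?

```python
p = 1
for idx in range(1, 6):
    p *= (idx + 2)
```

Let's trace through this code step by step.

Initialize: p = 1
Entering loop: for idx in range(1, 6):

After execution: p = 2520
2520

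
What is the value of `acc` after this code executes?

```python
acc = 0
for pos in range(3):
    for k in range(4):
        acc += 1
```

Let's trace through this code step by step.

Initialize: acc = 0
Entering loop: for pos in range(3):

After execution: acc = 12
12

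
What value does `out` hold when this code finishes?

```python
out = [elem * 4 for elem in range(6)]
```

Let's trace through this code step by step.

Initialize: out = [elem * 4 for elem in range(6)]

After execution: out = [0, 4, 8, 12, 16, 20]
[0, 4, 8, 12, 16, 20]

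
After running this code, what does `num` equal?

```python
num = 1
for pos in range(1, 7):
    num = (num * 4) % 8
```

Let's trace through this code step by step.

Initialize: num = 1
Entering loop: for pos in range(1, 7):

After execution: num = 0
0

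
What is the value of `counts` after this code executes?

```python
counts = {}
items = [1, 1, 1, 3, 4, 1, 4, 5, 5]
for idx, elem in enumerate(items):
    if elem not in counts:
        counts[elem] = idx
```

Let's trace through this code step by step.

Initialize: counts = {}
Initialize: items = [1, 1, 1, 3, 4, 1, 4, 5, 5]
Entering loop: for idx, elem in enumerate(items):

After execution: counts = {1: 0, 3: 3, 4: 4, 5: 7}
{1: 0, 3: 3, 4: 4, 5: 7}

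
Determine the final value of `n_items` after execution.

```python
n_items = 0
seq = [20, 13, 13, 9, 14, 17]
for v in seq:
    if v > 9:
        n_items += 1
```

Let's trace through this code step by step.

Initialize: n_items = 0
Initialize: seq = [20, 13, 13, 9, 14, 17]
Entering loop: for v in seq:

After execution: n_items = 5
5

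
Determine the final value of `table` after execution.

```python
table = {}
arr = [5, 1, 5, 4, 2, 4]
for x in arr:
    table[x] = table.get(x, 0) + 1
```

Let's trace through this code step by step.

Initialize: table = {}
Initialize: arr = [5, 1, 5, 4, 2, 4]
Entering loop: for x in arr:

After execution: table = {5: 2, 1: 1, 4: 2, 2: 1}
{5: 2, 1: 1, 4: 2, 2: 1}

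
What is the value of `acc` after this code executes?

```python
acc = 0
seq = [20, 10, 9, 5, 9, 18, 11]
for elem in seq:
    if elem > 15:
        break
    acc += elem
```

Let's trace through this code step by step.

Initialize: acc = 0
Initialize: seq = [20, 10, 9, 5, 9, 18, 11]
Entering loop: for elem in seq:

After execution: acc = 0
0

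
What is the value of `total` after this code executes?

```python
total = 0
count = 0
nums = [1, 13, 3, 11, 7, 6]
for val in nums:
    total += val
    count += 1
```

Let's trace through this code step by step.

Initialize: total = 0
Initialize: count = 0
Initialize: nums = [1, 13, 3, 11, 7, 6]
Entering loop: for val in nums:

After execution: total = 41
41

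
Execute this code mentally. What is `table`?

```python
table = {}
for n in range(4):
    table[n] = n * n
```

Let's trace through this code step by step.

Initialize: table = {}
Entering loop: for n in range(4):

After execution: table = {0: 0, 1: 1, 2: 4, 3: 9}
{0: 0, 1: 1, 2: 4, 3: 9}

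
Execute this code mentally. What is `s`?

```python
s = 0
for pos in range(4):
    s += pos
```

Let's trace through this code step by step.

Initialize: s = 0
Entering loop: for pos in range(4):

After execution: s = 6
6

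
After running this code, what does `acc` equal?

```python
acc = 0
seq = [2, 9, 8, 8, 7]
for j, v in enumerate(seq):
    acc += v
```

Let's trace through this code step by step.

Initialize: acc = 0
Initialize: seq = [2, 9, 8, 8, 7]
Entering loop: for j, v in enumerate(seq):

After execution: acc = 34
34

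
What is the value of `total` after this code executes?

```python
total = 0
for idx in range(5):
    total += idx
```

Let's trace through this code step by step.

Initialize: total = 0
Entering loop: for idx in range(5):

After execution: total = 10
10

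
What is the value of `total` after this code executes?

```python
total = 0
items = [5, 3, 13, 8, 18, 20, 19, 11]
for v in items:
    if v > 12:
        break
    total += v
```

Let's trace through this code step by step.

Initialize: total = 0
Initialize: items = [5, 3, 13, 8, 18, 20, 19, 11]
Entering loop: for v in items:

After execution: total = 8
8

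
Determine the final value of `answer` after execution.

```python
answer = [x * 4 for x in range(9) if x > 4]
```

Let's trace through this code step by step.

Initialize: answer = [x * 4 for x in range(9) if x > 4]

After execution: answer = [20, 24, 28, 32]
[20, 24, 28, 32]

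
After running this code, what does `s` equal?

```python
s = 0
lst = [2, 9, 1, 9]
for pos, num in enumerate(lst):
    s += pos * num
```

Let's trace through this code step by step.

Initialize: s = 0
Initialize: lst = [2, 9, 1, 9]
Entering loop: for pos, num in enumerate(lst):

After execution: s = 38
38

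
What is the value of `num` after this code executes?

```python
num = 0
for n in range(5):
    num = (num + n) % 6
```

Let's trace through this code step by step.

Initialize: num = 0
Entering loop: for n in range(5):

After execution: num = 4
4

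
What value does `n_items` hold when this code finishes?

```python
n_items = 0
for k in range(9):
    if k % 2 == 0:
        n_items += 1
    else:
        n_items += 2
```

Let's trace through this code step by step.

Initialize: n_items = 0
Entering loop: for k in range(9):

After execution: n_items = 13
13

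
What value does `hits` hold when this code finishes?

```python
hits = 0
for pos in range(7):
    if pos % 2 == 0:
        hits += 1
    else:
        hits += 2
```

Let's trace through this code step by step.

Initialize: hits = 0
Entering loop: for pos in range(7):

After execution: hits = 10
10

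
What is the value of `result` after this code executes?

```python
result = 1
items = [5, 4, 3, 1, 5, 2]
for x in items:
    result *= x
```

Let's trace through this code step by step.

Initialize: result = 1
Initialize: items = [5, 4, 3, 1, 5, 2]
Entering loop: for x in items:

After execution: result = 600
600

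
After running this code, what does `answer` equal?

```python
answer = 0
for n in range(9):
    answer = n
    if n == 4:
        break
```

Let's trace through this code step by step.

Initialize: answer = 0
Entering loop: for n in range(9):

After execution: answer = 4
4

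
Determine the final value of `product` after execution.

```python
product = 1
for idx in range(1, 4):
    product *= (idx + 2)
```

Let's trace through this code step by step.

Initialize: product = 1
Entering loop: for idx in range(1, 4):

After execution: product = 60
60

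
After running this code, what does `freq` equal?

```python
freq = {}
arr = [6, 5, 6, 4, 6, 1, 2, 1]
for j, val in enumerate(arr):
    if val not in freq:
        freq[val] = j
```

Let's trace through this code step by step.

Initialize: freq = {}
Initialize: arr = [6, 5, 6, 4, 6, 1, 2, 1]
Entering loop: for j, val in enumerate(arr):

After execution: freq = {6: 0, 5: 1, 4: 3, 1: 5, 2: 6}
{6: 0, 5: 1, 4: 3, 1: 5, 2: 6}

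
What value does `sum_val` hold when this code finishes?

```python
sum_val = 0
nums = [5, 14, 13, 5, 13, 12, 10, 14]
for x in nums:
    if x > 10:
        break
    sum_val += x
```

Let's trace through this code step by step.

Initialize: sum_val = 0
Initialize: nums = [5, 14, 13, 5, 13, 12, 10, 14]
Entering loop: for x in nums:

After execution: sum_val = 5
5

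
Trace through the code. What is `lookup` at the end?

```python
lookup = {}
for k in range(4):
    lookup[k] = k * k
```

Let's trace through this code step by step.

Initialize: lookup = {}
Entering loop: for k in range(4):

After execution: lookup = {0: 0, 1: 1, 2: 4, 3: 9}
{0: 0, 1: 1, 2: 4, 3: 9}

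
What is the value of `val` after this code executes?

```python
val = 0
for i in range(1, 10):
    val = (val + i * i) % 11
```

Let's trace through this code step by step.

Initialize: val = 0
Entering loop: for i in range(1, 10):

After execution: val = 10
10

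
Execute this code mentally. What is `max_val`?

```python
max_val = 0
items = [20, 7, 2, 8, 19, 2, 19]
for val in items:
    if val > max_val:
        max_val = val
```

Let's trace through this code step by step.

Initialize: max_val = 0
Initialize: items = [20, 7, 2, 8, 19, 2, 19]
Entering loop: for val in items:

After execution: max_val = 20
20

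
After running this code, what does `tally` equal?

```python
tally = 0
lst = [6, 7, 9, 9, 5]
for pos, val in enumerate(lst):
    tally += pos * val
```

Let's trace through this code step by step.

Initialize: tally = 0
Initialize: lst = [6, 7, 9, 9, 5]
Entering loop: for pos, val in enumerate(lst):

After execution: tally = 72
72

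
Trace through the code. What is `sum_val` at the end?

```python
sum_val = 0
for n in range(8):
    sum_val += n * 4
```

Let's trace through this code step by step.

Initialize: sum_val = 0
Entering loop: for n in range(8):

After execution: sum_val = 112
112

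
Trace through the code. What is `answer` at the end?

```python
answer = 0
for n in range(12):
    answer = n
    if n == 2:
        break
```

Let's trace through this code step by step.

Initialize: answer = 0
Entering loop: for n in range(12):

After execution: answer = 2
2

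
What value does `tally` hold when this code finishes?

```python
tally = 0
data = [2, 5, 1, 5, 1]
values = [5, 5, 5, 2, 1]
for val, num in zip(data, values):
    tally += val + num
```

Let's trace through this code step by step.

Initialize: tally = 0
Initialize: data = [2, 5, 1, 5, 1]
Initialize: values = [5, 5, 5, 2, 1]
Entering loop: for val, num in zip(data, values):

After execution: tally = 32
32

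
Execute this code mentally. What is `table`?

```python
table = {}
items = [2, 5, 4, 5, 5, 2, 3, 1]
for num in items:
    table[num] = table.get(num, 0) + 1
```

Let's trace through this code step by step.

Initialize: table = {}
Initialize: items = [2, 5, 4, 5, 5, 2, 3, 1]
Entering loop: for num in items:

After execution: table = {2: 2, 5: 3, 4: 1, 3: 1, 1: 1}
{2: 2, 5: 3, 4: 1, 3: 1, 1: 1}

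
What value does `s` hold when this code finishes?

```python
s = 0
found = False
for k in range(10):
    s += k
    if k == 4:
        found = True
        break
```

Let's trace through this code step by step.

Initialize: s = 0
Initialize: found = False
Entering loop: for k in range(10):

After execution: s = 10
10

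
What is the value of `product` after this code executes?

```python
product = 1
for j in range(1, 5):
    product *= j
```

Let's trace through this code step by step.

Initialize: product = 1
Entering loop: for j in range(1, 5):

After execution: product = 24
24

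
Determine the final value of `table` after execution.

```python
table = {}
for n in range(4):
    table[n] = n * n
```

Let's trace through this code step by step.

Initialize: table = {}
Entering loop: for n in range(4):

After execution: table = {0: 0, 1: 1, 2: 4, 3: 9}
{0: 0, 1: 1, 2: 4, 3: 9}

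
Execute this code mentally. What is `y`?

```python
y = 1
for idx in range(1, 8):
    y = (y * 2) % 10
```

Let's trace through this code step by step.

Initialize: y = 1
Entering loop: for idx in range(1, 8):

After execution: y = 8
8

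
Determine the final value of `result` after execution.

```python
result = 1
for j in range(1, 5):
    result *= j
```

Let's trace through this code step by step.

Initialize: result = 1
Entering loop: for j in range(1, 5):

After execution: result = 24
24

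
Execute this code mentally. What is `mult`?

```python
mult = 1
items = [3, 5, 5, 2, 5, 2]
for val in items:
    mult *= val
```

Let's trace through this code step by step.

Initialize: mult = 1
Initialize: items = [3, 5, 5, 2, 5, 2]
Entering loop: for val in items:

After execution: mult = 1500
1500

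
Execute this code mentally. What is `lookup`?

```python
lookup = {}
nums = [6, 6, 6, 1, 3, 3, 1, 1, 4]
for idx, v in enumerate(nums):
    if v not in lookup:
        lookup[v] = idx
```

Let's trace through this code step by step.

Initialize: lookup = {}
Initialize: nums = [6, 6, 6, 1, 3, 3, 1, 1, 4]
Entering loop: for idx, v in enumerate(nums):

After execution: lookup = {6: 0, 1: 3, 3: 4, 4: 8}
{6: 0, 1: 3, 3: 4, 4: 8}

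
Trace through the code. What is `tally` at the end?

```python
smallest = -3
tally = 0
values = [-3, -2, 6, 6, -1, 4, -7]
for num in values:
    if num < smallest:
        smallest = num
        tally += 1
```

Let's trace through this code step by step.

Initialize: smallest = -3
Initialize: tally = 0
Initialize: values = [-3, -2, 6, 6, -1, 4, -7]
Entering loop: for num in values:

After execution: tally = 1
1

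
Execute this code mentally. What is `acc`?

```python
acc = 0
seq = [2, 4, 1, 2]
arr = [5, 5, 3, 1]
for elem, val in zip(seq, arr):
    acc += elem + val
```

Let's trace through this code step by step.

Initialize: acc = 0
Initialize: seq = [2, 4, 1, 2]
Initialize: arr = [5, 5, 3, 1]
Entering loop: for elem, val in zip(seq, arr):

After execution: acc = 23
23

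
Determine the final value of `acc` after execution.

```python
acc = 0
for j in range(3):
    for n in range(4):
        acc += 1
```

Let's trace through this code step by step.

Initialize: acc = 0
Entering loop: for j in range(3):

After execution: acc = 12
12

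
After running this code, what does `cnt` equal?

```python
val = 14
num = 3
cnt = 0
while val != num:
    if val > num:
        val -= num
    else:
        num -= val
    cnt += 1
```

Let's trace through this code step by step.

Initialize: val = 14
Initialize: num = 3
Initialize: cnt = 0
Entering loop: while val != num:

After execution: cnt = 6
6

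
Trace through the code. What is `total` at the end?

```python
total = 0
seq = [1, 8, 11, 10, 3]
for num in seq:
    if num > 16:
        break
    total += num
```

Let's trace through this code step by step.

Initialize: total = 0
Initialize: seq = [1, 8, 11, 10, 3]
Entering loop: for num in seq:

After execution: total = 33
33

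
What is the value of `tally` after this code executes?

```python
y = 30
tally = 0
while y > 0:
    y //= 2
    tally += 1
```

Let's trace through this code step by step.

Initialize: y = 30
Initialize: tally = 0
Entering loop: while y > 0:

After execution: tally = 5
5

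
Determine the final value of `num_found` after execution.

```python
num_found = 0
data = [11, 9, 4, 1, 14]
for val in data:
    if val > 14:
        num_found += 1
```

Let's trace through this code step by step.

Initialize: num_found = 0
Initialize: data = [11, 9, 4, 1, 14]
Entering loop: for val in data:

After execution: num_found = 0
0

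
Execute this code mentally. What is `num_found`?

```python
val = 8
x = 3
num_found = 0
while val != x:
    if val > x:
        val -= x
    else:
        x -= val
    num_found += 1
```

Let's trace through this code step by step.

Initialize: val = 8
Initialize: x = 3
Initialize: num_found = 0
Entering loop: while val != x:

After execution: num_found = 4
4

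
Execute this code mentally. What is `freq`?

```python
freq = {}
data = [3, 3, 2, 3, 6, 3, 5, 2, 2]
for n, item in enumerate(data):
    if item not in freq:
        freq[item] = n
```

Let's trace through this code step by step.

Initialize: freq = {}
Initialize: data = [3, 3, 2, 3, 6, 3, 5, 2, 2]
Entering loop: for n, item in enumerate(data):

After execution: freq = {3: 0, 2: 2, 6: 4, 5: 6}
{3: 0, 2: 2, 6: 4, 5: 6}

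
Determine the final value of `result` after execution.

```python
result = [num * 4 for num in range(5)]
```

Let's trace through this code step by step.

Initialize: result = [num * 4 for num in range(5)]

After execution: result = [0, 4, 8, 12, 16]
[0, 4, 8, 12, 16]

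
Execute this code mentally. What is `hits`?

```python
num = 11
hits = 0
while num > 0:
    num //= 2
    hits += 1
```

Let's trace through this code step by step.

Initialize: num = 11
Initialize: hits = 0
Entering loop: while num > 0:

After execution: hits = 4
4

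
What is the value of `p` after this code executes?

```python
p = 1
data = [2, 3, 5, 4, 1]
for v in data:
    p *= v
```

Let's trace through this code step by step.

Initialize: p = 1
Initialize: data = [2, 3, 5, 4, 1]
Entering loop: for v in data:

After execution: p = 120
120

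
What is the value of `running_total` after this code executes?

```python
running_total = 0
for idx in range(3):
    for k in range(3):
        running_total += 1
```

Let's trace through this code step by step.

Initialize: running_total = 0
Entering loop: for idx in range(3):

After execution: running_total = 9
9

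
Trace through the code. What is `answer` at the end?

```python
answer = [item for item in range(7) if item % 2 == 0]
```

Let's trace through this code step by step.

Initialize: answer = [item for item in range(7) if item % 2 == 0]

After execution: answer = [0, 2, 4, 6]
[0, 2, 4, 6]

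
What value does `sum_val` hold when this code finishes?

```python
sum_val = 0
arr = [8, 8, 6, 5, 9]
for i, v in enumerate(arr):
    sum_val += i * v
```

Let's trace through this code step by step.

Initialize: sum_val = 0
Initialize: arr = [8, 8, 6, 5, 9]
Entering loop: for i, v in enumerate(arr):

After execution: sum_val = 71
71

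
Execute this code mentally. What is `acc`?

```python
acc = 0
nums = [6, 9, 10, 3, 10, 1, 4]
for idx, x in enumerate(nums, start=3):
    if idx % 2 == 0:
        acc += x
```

Let's trace through this code step by step.

Initialize: acc = 0
Initialize: nums = [6, 9, 10, 3, 10, 1, 4]
Entering loop: for idx, x in enumerate(nums, start=3):

After execution: acc = 13
13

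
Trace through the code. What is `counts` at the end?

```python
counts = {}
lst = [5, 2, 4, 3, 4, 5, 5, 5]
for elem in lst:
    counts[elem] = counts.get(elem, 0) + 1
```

Let's trace through this code step by step.

Initialize: counts = {}
Initialize: lst = [5, 2, 4, 3, 4, 5, 5, 5]
Entering loop: for elem in lst:

After execution: counts = {5: 4, 2: 1, 4: 2, 3: 1}
{5: 4, 2: 1, 4: 2, 3: 1}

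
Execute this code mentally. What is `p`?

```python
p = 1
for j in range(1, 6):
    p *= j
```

Let's trace through this code step by step.

Initialize: p = 1
Entering loop: for j in range(1, 6):

After execution: p = 120
120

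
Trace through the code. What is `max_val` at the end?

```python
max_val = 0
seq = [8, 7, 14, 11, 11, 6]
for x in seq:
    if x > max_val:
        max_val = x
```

Let's trace through this code step by step.

Initialize: max_val = 0
Initialize: seq = [8, 7, 14, 11, 11, 6]
Entering loop: for x in seq:

After execution: max_val = 14
14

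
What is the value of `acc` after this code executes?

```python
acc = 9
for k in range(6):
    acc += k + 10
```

Let's trace through this code step by step.

Initialize: acc = 9
Entering loop: for k in range(6):

After execution: acc = 84
84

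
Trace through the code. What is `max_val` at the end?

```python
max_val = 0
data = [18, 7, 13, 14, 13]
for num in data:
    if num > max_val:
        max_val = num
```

Let's trace through this code step by step.

Initialize: max_val = 0
Initialize: data = [18, 7, 13, 14, 13]
Entering loop: for num in data:

After execution: max_val = 18
18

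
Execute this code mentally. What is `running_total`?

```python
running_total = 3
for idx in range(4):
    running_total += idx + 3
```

Let's trace through this code step by step.

Initialize: running_total = 3
Entering loop: for idx in range(4):

After execution: running_total = 21
21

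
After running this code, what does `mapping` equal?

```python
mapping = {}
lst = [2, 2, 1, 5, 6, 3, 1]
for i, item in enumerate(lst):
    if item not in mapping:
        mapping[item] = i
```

Let's trace through this code step by step.

Initialize: mapping = {}
Initialize: lst = [2, 2, 1, 5, 6, 3, 1]
Entering loop: for i, item in enumerate(lst):

After execution: mapping = {2: 0, 1: 2, 5: 3, 6: 4, 3: 5}
{2: 0, 1: 2, 5: 3, 6: 4, 3: 5}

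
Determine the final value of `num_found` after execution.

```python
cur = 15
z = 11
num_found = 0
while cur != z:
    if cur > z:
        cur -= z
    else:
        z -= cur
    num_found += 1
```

Let's trace through this code step by step.

Initialize: cur = 15
Initialize: z = 11
Initialize: num_found = 0
Entering loop: while cur != z:

After execution: num_found = 6
6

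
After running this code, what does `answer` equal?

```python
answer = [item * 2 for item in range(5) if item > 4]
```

Let's trace through this code step by step.

Initialize: answer = [item * 2 for item in range(5) if item > 4]

After execution: answer = []
[]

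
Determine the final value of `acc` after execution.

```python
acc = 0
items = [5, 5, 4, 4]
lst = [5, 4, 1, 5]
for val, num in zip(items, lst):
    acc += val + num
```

Let's trace through this code step by step.

Initialize: acc = 0
Initialize: items = [5, 5, 4, 4]
Initialize: lst = [5, 4, 1, 5]
Entering loop: for val, num in zip(items, lst):

After execution: acc = 33
33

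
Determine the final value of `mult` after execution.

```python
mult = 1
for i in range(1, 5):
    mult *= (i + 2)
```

Let's trace through this code step by step.

Initialize: mult = 1
Entering loop: for i in range(1, 5):

After execution: mult = 360
360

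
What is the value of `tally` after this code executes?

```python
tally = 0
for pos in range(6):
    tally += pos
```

Let's trace through this code step by step.

Initialize: tally = 0
Entering loop: for pos in range(6):

After execution: tally = 15
15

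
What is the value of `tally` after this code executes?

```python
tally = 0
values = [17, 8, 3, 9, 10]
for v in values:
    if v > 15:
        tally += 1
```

Let's trace through this code step by step.

Initialize: tally = 0
Initialize: values = [17, 8, 3, 9, 10]
Entering loop: for v in values:

After execution: tally = 1
1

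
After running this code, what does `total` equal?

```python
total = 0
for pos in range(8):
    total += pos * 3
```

Let's trace through this code step by step.

Initialize: total = 0
Entering loop: for pos in range(8):

After execution: total = 84
84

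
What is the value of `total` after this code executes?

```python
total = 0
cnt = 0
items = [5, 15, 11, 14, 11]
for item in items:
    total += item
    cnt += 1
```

Let's trace through this code step by step.

Initialize: total = 0
Initialize: cnt = 0
Initialize: items = [5, 15, 11, 14, 11]
Entering loop: for item in items:

After execution: total = 56
56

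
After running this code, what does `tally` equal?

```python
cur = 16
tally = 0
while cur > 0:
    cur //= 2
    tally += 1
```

Let's trace through this code step by step.

Initialize: cur = 16
Initialize: tally = 0
Entering loop: while cur > 0:

After execution: tally = 5
5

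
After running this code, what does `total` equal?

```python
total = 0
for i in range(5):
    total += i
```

Let's trace through this code step by step.

Initialize: total = 0
Entering loop: for i in range(5):

After execution: total = 10
10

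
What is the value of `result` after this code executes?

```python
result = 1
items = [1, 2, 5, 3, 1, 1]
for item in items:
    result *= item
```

Let's trace through this code step by step.

Initialize: result = 1
Initialize: items = [1, 2, 5, 3, 1, 1]
Entering loop: for item in items:

After execution: result = 30
30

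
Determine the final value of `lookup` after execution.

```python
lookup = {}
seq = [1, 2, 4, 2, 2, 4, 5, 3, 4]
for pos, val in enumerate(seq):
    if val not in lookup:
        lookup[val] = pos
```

Let's trace through this code step by step.

Initialize: lookup = {}
Initialize: seq = [1, 2, 4, 2, 2, 4, 5, 3, 4]
Entering loop: for pos, val in enumerate(seq):

After execution: lookup = {1: 0, 2: 1, 4: 2, 5: 6, 3: 7}
{1: 0, 2: 1, 4: 2, 5: 6, 3: 7}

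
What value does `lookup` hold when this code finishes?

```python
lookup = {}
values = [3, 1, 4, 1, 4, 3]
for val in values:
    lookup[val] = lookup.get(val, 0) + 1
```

Let's trace through this code step by step.

Initialize: lookup = {}
Initialize: values = [3, 1, 4, 1, 4, 3]
Entering loop: for val in values:

After execution: lookup = {3: 2, 1: 2, 4: 2}
{3: 2, 1: 2, 4: 2}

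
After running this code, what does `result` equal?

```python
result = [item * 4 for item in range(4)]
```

Let's trace through this code step by step.

Initialize: result = [item * 4 for item in range(4)]

After execution: result = [0, 4, 8, 12]
[0, 4, 8, 12]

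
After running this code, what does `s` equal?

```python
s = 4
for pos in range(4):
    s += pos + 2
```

Let's trace through this code step by step.

Initialize: s = 4
Entering loop: for pos in range(4):

After execution: s = 18
18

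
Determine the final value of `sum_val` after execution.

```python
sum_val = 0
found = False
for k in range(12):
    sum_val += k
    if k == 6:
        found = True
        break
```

Let's trace through this code step by step.

Initialize: sum_val = 0
Initialize: found = False
Entering loop: for k in range(12):

After execution: sum_val = 21
21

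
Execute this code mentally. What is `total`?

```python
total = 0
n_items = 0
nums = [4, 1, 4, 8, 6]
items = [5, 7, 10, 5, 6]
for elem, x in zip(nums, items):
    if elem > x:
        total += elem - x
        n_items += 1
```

Let's trace through this code step by step.

Initialize: total = 0
Initialize: n_items = 0
Initialize: nums = [4, 1, 4, 8, 6]
Initialize: items = [5, 7, 10, 5, 6]
Entering loop: for elem, x in zip(nums, items):

After execution: total = 3
3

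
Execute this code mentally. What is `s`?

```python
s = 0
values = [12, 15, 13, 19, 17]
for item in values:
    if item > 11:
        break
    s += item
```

Let's trace through this code step by step.

Initialize: s = 0
Initialize: values = [12, 15, 13, 19, 17]
Entering loop: for item in values:

After execution: s = 0
0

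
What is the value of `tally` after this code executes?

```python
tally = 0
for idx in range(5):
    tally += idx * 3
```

Let's trace through this code step by step.

Initialize: tally = 0
Entering loop: for idx in range(5):

After execution: tally = 30
30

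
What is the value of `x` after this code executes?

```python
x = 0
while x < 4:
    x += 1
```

Let's trace through this code step by step.

Initialize: x = 0
Entering loop: while x < 4:

After execution: x = 4
4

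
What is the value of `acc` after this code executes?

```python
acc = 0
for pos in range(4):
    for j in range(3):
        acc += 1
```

Let's trace through this code step by step.

Initialize: acc = 0
Entering loop: for pos in range(4):

After execution: acc = 12
12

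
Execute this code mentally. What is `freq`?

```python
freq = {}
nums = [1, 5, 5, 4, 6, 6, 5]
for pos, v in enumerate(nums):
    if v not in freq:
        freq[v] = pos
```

Let's trace through this code step by step.

Initialize: freq = {}
Initialize: nums = [1, 5, 5, 4, 6, 6, 5]
Entering loop: for pos, v in enumerate(nums):

After execution: freq = {1: 0, 5: 1, 4: 3, 6: 4}
{1: 0, 5: 1, 4: 3, 6: 4}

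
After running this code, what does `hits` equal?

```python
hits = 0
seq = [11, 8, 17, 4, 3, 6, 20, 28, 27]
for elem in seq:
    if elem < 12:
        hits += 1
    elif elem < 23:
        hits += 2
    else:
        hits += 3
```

Let's trace through this code step by step.

Initialize: hits = 0
Initialize: seq = [11, 8, 17, 4, 3, 6, 20, 28, 27]
Entering loop: for elem in seq:

After execution: hits = 15
15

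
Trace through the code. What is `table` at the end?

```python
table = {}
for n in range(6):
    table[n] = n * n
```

Let's trace through this code step by step.

Initialize: table = {}
Entering loop: for n in range(6):

After execution: table = {0: 0, 1: 1, 2: 4, 3: 9, 4: 16, 5: 25}
{0: 0, 1: 1, 2: 4, 3: 9, 4: 16, 5: 25}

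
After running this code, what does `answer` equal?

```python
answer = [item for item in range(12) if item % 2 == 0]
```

Let's trace through this code step by step.

Initialize: answer = [item for item in range(12) if item % 2 == 0]

After execution: answer = [0, 2, 4, 6, 8, 10]
[0, 2, 4, 6, 8, 10]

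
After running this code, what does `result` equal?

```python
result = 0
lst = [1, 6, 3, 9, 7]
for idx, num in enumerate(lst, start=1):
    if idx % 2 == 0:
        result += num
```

Let's trace through this code step by step.

Initialize: result = 0
Initialize: lst = [1, 6, 3, 9, 7]
Entering loop: for idx, num in enumerate(lst, start=1):

After execution: result = 15
15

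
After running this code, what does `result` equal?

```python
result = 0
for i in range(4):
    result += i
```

Let's trace through this code step by step.

Initialize: result = 0
Entering loop: for i in range(4):

After execution: result = 6
6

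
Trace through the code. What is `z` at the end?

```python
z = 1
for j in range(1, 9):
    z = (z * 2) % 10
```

Let's trace through this code step by step.

Initialize: z = 1
Entering loop: for j in range(1, 9):

After execution: z = 6
6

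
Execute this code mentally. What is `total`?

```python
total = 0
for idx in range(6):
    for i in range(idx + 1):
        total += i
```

Let's trace through this code step by step.

Initialize: total = 0
Entering loop: for idx in range(6):

After execution: total = 35
35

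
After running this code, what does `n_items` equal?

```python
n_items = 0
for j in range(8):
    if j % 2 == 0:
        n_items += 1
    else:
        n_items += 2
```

Let's trace through this code step by step.

Initialize: n_items = 0
Entering loop: for j in range(8):

After execution: n_items = 12
12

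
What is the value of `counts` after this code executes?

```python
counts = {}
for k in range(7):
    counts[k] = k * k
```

Let's trace through this code step by step.

Initialize: counts = {}
Entering loop: for k in range(7):

After execution: counts = {0: 0, 1: 1, 2: 4, 3: 9, 4: 16, 5: 25, 6: 36}
{0: 0, 1: 1, 2: 4, 3: 9, 4: 16, 5: 25, 6: 36}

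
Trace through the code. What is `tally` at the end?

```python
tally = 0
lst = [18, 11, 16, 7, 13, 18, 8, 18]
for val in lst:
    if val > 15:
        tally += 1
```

Let's trace through this code step by step.

Initialize: tally = 0
Initialize: lst = [18, 11, 16, 7, 13, 18, 8, 18]
Entering loop: for val in lst:

After execution: tally = 4
4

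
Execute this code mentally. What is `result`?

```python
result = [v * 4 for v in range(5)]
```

Let's trace through this code step by step.

Initialize: result = [v * 4 for v in range(5)]

After execution: result = [0, 4, 8, 12, 16]
[0, 4, 8, 12, 16]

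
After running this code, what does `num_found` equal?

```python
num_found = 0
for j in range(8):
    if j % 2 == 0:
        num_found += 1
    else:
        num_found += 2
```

Let's trace through this code step by step.

Initialize: num_found = 0
Entering loop: for j in range(8):

After execution: num_found = 12
12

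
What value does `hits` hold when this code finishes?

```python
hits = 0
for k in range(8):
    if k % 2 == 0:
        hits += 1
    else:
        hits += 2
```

Let's trace through this code step by step.

Initialize: hits = 0
Entering loop: for k in range(8):

After execution: hits = 12
12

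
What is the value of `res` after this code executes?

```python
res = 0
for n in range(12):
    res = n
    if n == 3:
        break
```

Let's trace through this code step by step.

Initialize: res = 0
Entering loop: for n in range(12):

After execution: res = 3
3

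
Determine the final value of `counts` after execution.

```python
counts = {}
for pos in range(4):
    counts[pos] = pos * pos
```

Let's trace through this code step by step.

Initialize: counts = {}
Entering loop: for pos in range(4):

After execution: counts = {0: 0, 1: 1, 2: 4, 3: 9}
{0: 0, 1: 1, 2: 4, 3: 9}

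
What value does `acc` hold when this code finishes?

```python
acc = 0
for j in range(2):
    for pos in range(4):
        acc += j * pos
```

Let's trace through this code step by step.

Initialize: acc = 0
Entering loop: for j in range(2):

After execution: acc = 6
6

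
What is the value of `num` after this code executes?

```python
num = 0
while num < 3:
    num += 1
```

Let's trace through this code step by step.

Initialize: num = 0
Entering loop: while num < 3:

After execution: num = 3
3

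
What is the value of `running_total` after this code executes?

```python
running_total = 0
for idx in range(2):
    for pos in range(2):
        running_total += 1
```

Let's trace through this code step by step.

Initialize: running_total = 0
Entering loop: for idx in range(2):

After execution: running_total = 4
4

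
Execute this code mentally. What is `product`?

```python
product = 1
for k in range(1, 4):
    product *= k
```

Let's trace through this code step by step.

Initialize: product = 1
Entering loop: for k in range(1, 4):

After execution: product = 6
6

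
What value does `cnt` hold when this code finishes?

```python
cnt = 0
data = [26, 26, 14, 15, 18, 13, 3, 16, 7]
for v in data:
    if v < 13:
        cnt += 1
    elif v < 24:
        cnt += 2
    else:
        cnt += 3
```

Let's trace through this code step by step.

Initialize: cnt = 0
Initialize: data = [26, 26, 14, 15, 18, 13, 3, 16, 7]
Entering loop: for v in data:

After execution: cnt = 18
18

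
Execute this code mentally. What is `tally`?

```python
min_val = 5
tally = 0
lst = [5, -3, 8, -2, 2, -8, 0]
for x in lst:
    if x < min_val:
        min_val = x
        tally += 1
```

Let's trace through this code step by step.

Initialize: min_val = 5
Initialize: tally = 0
Initialize: lst = [5, -3, 8, -2, 2, -8, 0]
Entering loop: for x in lst:

After execution: tally = 2
2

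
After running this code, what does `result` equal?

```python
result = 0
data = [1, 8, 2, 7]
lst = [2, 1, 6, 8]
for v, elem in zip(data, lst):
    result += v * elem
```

Let's trace through this code step by step.

Initialize: result = 0
Initialize: data = [1, 8, 2, 7]
Initialize: lst = [2, 1, 6, 8]
Entering loop: for v, elem in zip(data, lst):

After execution: result = 78
78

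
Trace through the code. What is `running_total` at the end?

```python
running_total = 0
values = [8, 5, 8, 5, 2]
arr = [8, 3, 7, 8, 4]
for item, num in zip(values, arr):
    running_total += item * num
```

Let's trace through this code step by step.

Initialize: running_total = 0
Initialize: values = [8, 5, 8, 5, 2]
Initialize: arr = [8, 3, 7, 8, 4]
Entering loop: for item, num in zip(values, arr):

After execution: running_total = 183
183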